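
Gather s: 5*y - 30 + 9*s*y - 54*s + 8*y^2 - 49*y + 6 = s*(9*y - 54) + 8*y^2 - 44*y - 24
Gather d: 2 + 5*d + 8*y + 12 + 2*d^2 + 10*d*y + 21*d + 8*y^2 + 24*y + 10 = 2*d^2 + d*(10*y + 26) + 8*y^2 + 32*y + 24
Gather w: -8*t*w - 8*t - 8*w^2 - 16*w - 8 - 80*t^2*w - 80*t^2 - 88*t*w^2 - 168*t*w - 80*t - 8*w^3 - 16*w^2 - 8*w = -80*t^2 - 88*t - 8*w^3 + w^2*(-88*t - 24) + w*(-80*t^2 - 176*t - 24) - 8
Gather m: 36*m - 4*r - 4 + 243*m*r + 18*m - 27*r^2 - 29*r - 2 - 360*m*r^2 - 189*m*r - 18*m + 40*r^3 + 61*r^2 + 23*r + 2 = m*(-360*r^2 + 54*r + 36) + 40*r^3 + 34*r^2 - 10*r - 4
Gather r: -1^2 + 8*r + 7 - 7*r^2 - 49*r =-7*r^2 - 41*r + 6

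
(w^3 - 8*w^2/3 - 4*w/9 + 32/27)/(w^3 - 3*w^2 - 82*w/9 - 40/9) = (9*w^2 - 30*w + 16)/(3*(3*w^2 - 11*w - 20))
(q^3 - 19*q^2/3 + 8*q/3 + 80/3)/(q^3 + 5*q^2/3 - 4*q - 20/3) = (q^2 - 8*q + 16)/(q^2 - 4)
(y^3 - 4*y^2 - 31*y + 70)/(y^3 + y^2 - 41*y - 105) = (y - 2)/(y + 3)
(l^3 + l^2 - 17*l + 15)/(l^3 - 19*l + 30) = (l - 1)/(l - 2)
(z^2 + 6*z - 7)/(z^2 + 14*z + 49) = (z - 1)/(z + 7)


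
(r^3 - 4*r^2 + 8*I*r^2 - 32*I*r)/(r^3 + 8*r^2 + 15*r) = (r^2 + r*(-4 + 8*I) - 32*I)/(r^2 + 8*r + 15)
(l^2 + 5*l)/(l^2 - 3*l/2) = 2*(l + 5)/(2*l - 3)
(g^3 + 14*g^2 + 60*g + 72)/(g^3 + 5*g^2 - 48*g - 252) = (g + 2)/(g - 7)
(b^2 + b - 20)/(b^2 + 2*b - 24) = (b + 5)/(b + 6)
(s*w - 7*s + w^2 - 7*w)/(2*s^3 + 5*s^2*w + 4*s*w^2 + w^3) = (w - 7)/(2*s^2 + 3*s*w + w^2)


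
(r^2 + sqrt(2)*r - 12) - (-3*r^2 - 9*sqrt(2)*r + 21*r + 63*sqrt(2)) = 4*r^2 - 21*r + 10*sqrt(2)*r - 63*sqrt(2) - 12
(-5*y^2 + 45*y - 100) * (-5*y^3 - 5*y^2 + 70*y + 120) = 25*y^5 - 200*y^4 - 75*y^3 + 3050*y^2 - 1600*y - 12000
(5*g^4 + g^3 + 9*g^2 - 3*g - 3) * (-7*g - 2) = -35*g^5 - 17*g^4 - 65*g^3 + 3*g^2 + 27*g + 6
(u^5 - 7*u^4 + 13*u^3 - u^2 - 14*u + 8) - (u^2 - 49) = u^5 - 7*u^4 + 13*u^3 - 2*u^2 - 14*u + 57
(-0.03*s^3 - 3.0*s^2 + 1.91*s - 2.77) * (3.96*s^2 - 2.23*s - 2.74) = -0.1188*s^5 - 11.8131*s^4 + 14.3358*s^3 - 7.0085*s^2 + 0.9437*s + 7.5898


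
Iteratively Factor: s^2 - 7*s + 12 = (s - 3)*(s - 4)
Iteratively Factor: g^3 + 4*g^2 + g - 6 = (g + 2)*(g^2 + 2*g - 3) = (g - 1)*(g + 2)*(g + 3)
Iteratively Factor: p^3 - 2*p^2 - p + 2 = (p - 1)*(p^2 - p - 2) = (p - 2)*(p - 1)*(p + 1)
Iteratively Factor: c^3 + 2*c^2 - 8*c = (c)*(c^2 + 2*c - 8) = c*(c + 4)*(c - 2)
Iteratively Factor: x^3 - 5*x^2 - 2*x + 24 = (x - 4)*(x^2 - x - 6) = (x - 4)*(x - 3)*(x + 2)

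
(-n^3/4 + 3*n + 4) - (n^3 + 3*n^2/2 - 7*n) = -5*n^3/4 - 3*n^2/2 + 10*n + 4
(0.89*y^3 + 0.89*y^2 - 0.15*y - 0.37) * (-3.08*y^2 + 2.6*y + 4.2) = -2.7412*y^5 - 0.4272*y^4 + 6.514*y^3 + 4.4876*y^2 - 1.592*y - 1.554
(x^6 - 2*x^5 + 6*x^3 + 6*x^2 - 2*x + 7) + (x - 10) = x^6 - 2*x^5 + 6*x^3 + 6*x^2 - x - 3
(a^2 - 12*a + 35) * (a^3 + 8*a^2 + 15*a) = a^5 - 4*a^4 - 46*a^3 + 100*a^2 + 525*a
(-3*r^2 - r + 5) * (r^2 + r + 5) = -3*r^4 - 4*r^3 - 11*r^2 + 25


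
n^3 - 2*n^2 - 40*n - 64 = (n - 8)*(n + 2)*(n + 4)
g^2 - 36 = (g - 6)*(g + 6)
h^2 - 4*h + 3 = (h - 3)*(h - 1)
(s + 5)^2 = s^2 + 10*s + 25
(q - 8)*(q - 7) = q^2 - 15*q + 56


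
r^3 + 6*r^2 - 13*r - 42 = (r - 3)*(r + 2)*(r + 7)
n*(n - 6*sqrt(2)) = n^2 - 6*sqrt(2)*n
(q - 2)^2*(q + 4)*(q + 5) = q^4 + 5*q^3 - 12*q^2 - 44*q + 80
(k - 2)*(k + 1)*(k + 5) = k^3 + 4*k^2 - 7*k - 10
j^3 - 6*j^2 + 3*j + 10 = (j - 5)*(j - 2)*(j + 1)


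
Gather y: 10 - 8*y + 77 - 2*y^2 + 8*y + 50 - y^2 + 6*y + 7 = -3*y^2 + 6*y + 144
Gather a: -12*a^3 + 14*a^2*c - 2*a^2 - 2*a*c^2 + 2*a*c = -12*a^3 + a^2*(14*c - 2) + a*(-2*c^2 + 2*c)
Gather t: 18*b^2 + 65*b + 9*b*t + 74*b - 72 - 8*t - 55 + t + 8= 18*b^2 + 139*b + t*(9*b - 7) - 119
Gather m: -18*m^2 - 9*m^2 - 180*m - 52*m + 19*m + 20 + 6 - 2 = -27*m^2 - 213*m + 24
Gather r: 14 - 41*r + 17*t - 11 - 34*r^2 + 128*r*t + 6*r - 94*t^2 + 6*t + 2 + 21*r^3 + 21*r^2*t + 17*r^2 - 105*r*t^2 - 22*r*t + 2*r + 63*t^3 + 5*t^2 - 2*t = 21*r^3 + r^2*(21*t - 17) + r*(-105*t^2 + 106*t - 33) + 63*t^3 - 89*t^2 + 21*t + 5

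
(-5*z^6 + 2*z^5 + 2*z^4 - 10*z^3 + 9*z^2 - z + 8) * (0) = 0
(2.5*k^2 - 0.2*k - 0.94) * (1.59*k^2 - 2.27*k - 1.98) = 3.975*k^4 - 5.993*k^3 - 5.9906*k^2 + 2.5298*k + 1.8612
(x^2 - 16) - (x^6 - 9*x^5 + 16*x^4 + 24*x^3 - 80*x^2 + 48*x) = -x^6 + 9*x^5 - 16*x^4 - 24*x^3 + 81*x^2 - 48*x - 16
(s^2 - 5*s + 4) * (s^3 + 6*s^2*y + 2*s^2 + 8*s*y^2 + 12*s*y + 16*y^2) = s^5 + 6*s^4*y - 3*s^4 + 8*s^3*y^2 - 18*s^3*y - 6*s^3 - 24*s^2*y^2 - 36*s^2*y + 8*s^2 - 48*s*y^2 + 48*s*y + 64*y^2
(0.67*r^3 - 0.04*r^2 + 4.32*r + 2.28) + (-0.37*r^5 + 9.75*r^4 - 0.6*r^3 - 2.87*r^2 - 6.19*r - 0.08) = -0.37*r^5 + 9.75*r^4 + 0.0700000000000001*r^3 - 2.91*r^2 - 1.87*r + 2.2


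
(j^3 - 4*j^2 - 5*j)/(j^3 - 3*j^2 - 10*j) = (j + 1)/(j + 2)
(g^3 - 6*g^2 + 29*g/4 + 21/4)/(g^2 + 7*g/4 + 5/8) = 2*(2*g^2 - 13*g + 21)/(4*g + 5)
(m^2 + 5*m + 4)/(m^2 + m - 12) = (m + 1)/(m - 3)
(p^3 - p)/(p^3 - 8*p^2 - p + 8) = p/(p - 8)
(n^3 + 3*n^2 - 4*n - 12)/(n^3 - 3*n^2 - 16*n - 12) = (n^2 + n - 6)/(n^2 - 5*n - 6)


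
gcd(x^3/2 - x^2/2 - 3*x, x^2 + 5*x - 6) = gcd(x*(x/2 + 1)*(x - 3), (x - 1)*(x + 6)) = 1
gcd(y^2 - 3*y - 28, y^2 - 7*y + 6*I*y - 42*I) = y - 7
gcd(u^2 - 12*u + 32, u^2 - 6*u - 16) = u - 8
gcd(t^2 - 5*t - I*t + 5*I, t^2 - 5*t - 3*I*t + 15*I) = t - 5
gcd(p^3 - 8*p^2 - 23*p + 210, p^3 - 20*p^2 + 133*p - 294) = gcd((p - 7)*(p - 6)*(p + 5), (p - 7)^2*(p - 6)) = p^2 - 13*p + 42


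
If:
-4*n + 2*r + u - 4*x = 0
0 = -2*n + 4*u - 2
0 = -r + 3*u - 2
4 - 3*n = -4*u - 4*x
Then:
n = 11/3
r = 5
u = 7/3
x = -7/12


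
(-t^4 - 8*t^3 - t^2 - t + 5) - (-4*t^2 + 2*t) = -t^4 - 8*t^3 + 3*t^2 - 3*t + 5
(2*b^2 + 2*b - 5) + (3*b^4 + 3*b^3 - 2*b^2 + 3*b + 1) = 3*b^4 + 3*b^3 + 5*b - 4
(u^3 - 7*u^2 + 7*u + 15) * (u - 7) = u^4 - 14*u^3 + 56*u^2 - 34*u - 105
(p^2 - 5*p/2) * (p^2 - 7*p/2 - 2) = p^4 - 6*p^3 + 27*p^2/4 + 5*p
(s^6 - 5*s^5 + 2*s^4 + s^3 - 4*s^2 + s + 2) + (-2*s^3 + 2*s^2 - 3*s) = s^6 - 5*s^5 + 2*s^4 - s^3 - 2*s^2 - 2*s + 2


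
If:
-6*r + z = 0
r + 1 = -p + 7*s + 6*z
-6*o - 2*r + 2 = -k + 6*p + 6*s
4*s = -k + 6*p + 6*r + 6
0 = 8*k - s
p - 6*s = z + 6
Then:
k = -504/2353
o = 30986/7059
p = -5832/2353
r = 707/2353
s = -4032/2353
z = 4242/2353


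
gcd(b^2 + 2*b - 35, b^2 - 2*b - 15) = b - 5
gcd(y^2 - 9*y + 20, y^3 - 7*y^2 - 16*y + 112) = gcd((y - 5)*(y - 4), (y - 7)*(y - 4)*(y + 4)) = y - 4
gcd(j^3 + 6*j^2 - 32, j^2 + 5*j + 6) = 1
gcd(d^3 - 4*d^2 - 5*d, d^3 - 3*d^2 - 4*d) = d^2 + d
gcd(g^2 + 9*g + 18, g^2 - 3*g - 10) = 1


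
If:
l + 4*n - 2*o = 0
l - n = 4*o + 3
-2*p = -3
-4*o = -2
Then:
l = 21/5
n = -4/5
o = 1/2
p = 3/2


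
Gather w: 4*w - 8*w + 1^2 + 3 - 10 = -4*w - 6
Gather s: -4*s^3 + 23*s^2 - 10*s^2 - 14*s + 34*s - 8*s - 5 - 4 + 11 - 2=-4*s^3 + 13*s^2 + 12*s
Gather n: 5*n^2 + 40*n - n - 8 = 5*n^2 + 39*n - 8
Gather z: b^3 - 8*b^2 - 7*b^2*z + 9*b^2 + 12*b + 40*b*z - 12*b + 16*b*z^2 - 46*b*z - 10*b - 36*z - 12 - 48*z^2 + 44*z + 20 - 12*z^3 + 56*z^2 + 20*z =b^3 + b^2 - 10*b - 12*z^3 + z^2*(16*b + 8) + z*(-7*b^2 - 6*b + 28) + 8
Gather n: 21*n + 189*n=210*n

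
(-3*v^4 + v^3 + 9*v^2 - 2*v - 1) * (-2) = 6*v^4 - 2*v^3 - 18*v^2 + 4*v + 2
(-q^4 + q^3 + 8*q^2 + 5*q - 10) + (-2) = -q^4 + q^3 + 8*q^2 + 5*q - 12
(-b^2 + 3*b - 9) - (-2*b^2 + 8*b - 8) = b^2 - 5*b - 1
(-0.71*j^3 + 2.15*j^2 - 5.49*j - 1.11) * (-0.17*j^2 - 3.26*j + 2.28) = 0.1207*j^5 + 1.9491*j^4 - 7.6945*j^3 + 22.9881*j^2 - 8.8986*j - 2.5308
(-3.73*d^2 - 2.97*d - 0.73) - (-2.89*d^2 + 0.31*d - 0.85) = -0.84*d^2 - 3.28*d + 0.12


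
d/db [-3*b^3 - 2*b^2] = b*(-9*b - 4)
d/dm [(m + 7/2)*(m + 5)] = 2*m + 17/2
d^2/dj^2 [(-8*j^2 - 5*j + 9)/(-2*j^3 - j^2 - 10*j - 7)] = 2*(32*j^6 + 60*j^5 - 666*j^4 - 1103*j^3 - 1155*j^2 + 3*j - 795)/(8*j^9 + 12*j^8 + 126*j^7 + 205*j^6 + 714*j^5 + 1161*j^4 + 1714*j^3 + 2247*j^2 + 1470*j + 343)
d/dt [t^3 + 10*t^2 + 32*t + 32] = 3*t^2 + 20*t + 32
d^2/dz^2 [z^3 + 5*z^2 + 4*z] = 6*z + 10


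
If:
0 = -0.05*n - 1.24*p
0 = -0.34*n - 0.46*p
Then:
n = 0.00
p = 0.00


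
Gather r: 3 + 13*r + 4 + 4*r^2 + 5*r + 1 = 4*r^2 + 18*r + 8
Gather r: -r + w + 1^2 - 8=-r + w - 7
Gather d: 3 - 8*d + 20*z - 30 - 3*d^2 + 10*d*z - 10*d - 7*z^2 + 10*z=-3*d^2 + d*(10*z - 18) - 7*z^2 + 30*z - 27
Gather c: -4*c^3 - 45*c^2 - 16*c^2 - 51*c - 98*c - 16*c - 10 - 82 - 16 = -4*c^3 - 61*c^2 - 165*c - 108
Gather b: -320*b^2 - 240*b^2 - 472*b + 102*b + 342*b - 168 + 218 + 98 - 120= -560*b^2 - 28*b + 28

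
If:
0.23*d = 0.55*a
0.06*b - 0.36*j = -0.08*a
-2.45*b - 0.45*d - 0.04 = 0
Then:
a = 6.71055243135958*j + 0.0182600066159444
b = -2.94740324181277*j - 0.0243466754879259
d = 16.0469732054251*j + 0.043665233212041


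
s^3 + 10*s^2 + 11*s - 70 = (s - 2)*(s + 5)*(s + 7)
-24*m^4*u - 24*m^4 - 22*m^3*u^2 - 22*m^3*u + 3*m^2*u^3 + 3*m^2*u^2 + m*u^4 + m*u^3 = (-4*m + u)*(m + u)*(6*m + u)*(m*u + m)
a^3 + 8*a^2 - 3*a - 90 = (a - 3)*(a + 5)*(a + 6)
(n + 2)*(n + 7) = n^2 + 9*n + 14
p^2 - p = p*(p - 1)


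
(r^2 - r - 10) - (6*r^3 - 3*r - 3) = -6*r^3 + r^2 + 2*r - 7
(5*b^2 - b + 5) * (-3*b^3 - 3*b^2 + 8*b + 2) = -15*b^5 - 12*b^4 + 28*b^3 - 13*b^2 + 38*b + 10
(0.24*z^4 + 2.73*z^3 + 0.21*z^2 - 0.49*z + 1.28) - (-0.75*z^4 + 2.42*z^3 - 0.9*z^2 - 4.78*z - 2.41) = 0.99*z^4 + 0.31*z^3 + 1.11*z^2 + 4.29*z + 3.69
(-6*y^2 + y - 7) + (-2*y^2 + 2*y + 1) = -8*y^2 + 3*y - 6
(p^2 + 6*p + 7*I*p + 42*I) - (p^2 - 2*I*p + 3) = 6*p + 9*I*p - 3 + 42*I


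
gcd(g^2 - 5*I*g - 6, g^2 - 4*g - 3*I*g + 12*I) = g - 3*I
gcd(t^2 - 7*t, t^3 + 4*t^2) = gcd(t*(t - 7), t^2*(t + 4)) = t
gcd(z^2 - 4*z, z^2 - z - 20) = 1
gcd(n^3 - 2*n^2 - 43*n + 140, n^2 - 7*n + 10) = n - 5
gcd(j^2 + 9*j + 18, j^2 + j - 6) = j + 3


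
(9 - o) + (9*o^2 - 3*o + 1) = 9*o^2 - 4*o + 10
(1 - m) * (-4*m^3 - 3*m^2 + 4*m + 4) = 4*m^4 - m^3 - 7*m^2 + 4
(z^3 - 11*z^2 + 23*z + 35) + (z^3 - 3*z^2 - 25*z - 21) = 2*z^3 - 14*z^2 - 2*z + 14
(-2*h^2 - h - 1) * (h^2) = -2*h^4 - h^3 - h^2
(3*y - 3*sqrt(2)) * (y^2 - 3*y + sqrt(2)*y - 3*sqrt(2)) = 3*y^3 - 9*y^2 - 6*y + 18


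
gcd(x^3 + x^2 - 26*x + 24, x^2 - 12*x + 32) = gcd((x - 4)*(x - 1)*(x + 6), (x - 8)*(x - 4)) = x - 4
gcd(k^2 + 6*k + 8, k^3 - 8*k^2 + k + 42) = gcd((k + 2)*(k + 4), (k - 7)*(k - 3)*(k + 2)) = k + 2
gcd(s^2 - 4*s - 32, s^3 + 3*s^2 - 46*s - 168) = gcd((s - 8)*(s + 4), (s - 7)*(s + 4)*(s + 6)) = s + 4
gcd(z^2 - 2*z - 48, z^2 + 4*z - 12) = z + 6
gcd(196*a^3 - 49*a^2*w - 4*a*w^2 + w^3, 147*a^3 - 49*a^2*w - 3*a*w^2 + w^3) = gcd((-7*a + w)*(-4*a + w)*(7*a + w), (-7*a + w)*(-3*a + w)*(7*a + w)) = -49*a^2 + w^2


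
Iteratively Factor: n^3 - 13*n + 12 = (n - 3)*(n^2 + 3*n - 4) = (n - 3)*(n - 1)*(n + 4)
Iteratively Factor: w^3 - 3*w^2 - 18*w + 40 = (w - 5)*(w^2 + 2*w - 8) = (w - 5)*(w + 4)*(w - 2)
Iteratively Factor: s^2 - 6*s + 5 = (s - 1)*(s - 5)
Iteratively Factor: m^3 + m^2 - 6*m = (m - 2)*(m^2 + 3*m) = (m - 2)*(m + 3)*(m)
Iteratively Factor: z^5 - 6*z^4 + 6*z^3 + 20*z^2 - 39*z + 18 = (z - 1)*(z^4 - 5*z^3 + z^2 + 21*z - 18) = (z - 1)^2*(z^3 - 4*z^2 - 3*z + 18) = (z - 3)*(z - 1)^2*(z^2 - z - 6) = (z - 3)*(z - 1)^2*(z + 2)*(z - 3)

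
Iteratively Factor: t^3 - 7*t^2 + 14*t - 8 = (t - 2)*(t^2 - 5*t + 4) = (t - 2)*(t - 1)*(t - 4)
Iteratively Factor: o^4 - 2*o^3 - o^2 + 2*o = (o + 1)*(o^3 - 3*o^2 + 2*o) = (o - 1)*(o + 1)*(o^2 - 2*o) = (o - 2)*(o - 1)*(o + 1)*(o)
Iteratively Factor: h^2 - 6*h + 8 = (h - 2)*(h - 4)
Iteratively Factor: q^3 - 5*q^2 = (q - 5)*(q^2) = q*(q - 5)*(q)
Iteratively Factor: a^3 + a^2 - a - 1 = (a + 1)*(a^2 - 1) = (a - 1)*(a + 1)*(a + 1)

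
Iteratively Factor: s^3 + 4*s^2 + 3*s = (s)*(s^2 + 4*s + 3) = s*(s + 1)*(s + 3)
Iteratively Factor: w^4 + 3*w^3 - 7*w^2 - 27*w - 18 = (w + 1)*(w^3 + 2*w^2 - 9*w - 18) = (w + 1)*(w + 2)*(w^2 - 9) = (w - 3)*(w + 1)*(w + 2)*(w + 3)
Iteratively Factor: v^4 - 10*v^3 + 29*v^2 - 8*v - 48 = (v + 1)*(v^3 - 11*v^2 + 40*v - 48) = (v - 3)*(v + 1)*(v^2 - 8*v + 16) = (v - 4)*(v - 3)*(v + 1)*(v - 4)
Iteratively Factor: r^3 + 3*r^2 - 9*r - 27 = (r + 3)*(r^2 - 9) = (r - 3)*(r + 3)*(r + 3)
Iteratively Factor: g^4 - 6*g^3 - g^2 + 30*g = (g + 2)*(g^3 - 8*g^2 + 15*g) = (g - 3)*(g + 2)*(g^2 - 5*g) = (g - 5)*(g - 3)*(g + 2)*(g)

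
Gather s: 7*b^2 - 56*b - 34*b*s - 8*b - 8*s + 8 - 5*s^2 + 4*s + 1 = 7*b^2 - 64*b - 5*s^2 + s*(-34*b - 4) + 9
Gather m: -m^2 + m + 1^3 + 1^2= -m^2 + m + 2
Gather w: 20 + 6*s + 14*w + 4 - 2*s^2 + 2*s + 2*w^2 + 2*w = -2*s^2 + 8*s + 2*w^2 + 16*w + 24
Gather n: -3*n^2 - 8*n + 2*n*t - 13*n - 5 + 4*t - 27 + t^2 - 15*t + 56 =-3*n^2 + n*(2*t - 21) + t^2 - 11*t + 24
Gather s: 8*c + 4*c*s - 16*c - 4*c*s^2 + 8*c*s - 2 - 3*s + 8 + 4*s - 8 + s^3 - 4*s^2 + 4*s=-8*c + s^3 + s^2*(-4*c - 4) + s*(12*c + 5) - 2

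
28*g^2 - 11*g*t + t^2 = (-7*g + t)*(-4*g + t)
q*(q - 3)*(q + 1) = q^3 - 2*q^2 - 3*q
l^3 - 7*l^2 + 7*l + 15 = (l - 5)*(l - 3)*(l + 1)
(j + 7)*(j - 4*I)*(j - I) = j^3 + 7*j^2 - 5*I*j^2 - 4*j - 35*I*j - 28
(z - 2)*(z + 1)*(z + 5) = z^3 + 4*z^2 - 7*z - 10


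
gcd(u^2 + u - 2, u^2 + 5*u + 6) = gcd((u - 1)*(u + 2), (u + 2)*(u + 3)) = u + 2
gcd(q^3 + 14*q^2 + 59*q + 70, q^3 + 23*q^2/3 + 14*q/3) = q + 7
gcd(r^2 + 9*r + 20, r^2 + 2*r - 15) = r + 5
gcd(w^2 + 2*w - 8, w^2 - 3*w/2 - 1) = w - 2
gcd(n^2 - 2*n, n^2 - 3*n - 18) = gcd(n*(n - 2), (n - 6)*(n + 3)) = 1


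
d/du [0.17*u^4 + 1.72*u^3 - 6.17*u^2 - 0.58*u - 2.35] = 0.68*u^3 + 5.16*u^2 - 12.34*u - 0.58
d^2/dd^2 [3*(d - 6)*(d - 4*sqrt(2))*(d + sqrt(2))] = 18*d - 36 - 18*sqrt(2)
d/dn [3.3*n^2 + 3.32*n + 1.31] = 6.6*n + 3.32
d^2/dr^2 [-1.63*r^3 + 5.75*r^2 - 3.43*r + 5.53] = 11.5 - 9.78*r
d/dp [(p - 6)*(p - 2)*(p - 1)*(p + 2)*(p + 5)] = 5*p^4 - 8*p^3 - 99*p^2 + 76*p + 116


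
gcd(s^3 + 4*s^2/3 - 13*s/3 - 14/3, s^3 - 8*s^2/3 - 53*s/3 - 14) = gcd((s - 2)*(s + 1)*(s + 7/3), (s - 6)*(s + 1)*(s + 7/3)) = s^2 + 10*s/3 + 7/3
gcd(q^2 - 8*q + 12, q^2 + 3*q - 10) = q - 2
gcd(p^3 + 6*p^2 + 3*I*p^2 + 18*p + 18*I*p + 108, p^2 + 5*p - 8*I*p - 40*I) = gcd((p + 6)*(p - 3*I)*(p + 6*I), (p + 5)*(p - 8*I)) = 1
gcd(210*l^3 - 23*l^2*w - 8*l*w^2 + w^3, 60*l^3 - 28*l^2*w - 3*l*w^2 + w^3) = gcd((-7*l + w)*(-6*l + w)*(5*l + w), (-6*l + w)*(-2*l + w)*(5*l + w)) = -30*l^2 - l*w + w^2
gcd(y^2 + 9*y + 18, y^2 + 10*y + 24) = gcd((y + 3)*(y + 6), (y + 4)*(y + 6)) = y + 6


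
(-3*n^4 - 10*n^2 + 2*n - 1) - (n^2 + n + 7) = -3*n^4 - 11*n^2 + n - 8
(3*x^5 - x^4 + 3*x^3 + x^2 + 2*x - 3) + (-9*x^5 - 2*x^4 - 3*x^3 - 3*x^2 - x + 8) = -6*x^5 - 3*x^4 - 2*x^2 + x + 5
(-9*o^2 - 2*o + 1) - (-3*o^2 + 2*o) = -6*o^2 - 4*o + 1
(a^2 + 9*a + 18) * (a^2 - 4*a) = a^4 + 5*a^3 - 18*a^2 - 72*a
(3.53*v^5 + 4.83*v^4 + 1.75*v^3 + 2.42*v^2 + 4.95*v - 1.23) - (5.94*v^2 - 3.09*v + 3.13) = 3.53*v^5 + 4.83*v^4 + 1.75*v^3 - 3.52*v^2 + 8.04*v - 4.36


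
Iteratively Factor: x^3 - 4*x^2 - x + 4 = (x + 1)*(x^2 - 5*x + 4) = (x - 1)*(x + 1)*(x - 4)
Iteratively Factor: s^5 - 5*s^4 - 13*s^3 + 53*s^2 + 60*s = (s + 1)*(s^4 - 6*s^3 - 7*s^2 + 60*s) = (s - 4)*(s + 1)*(s^3 - 2*s^2 - 15*s) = (s - 5)*(s - 4)*(s + 1)*(s^2 + 3*s) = (s - 5)*(s - 4)*(s + 1)*(s + 3)*(s)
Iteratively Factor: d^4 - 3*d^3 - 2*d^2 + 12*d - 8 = (d + 2)*(d^3 - 5*d^2 + 8*d - 4) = (d - 1)*(d + 2)*(d^2 - 4*d + 4) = (d - 2)*(d - 1)*(d + 2)*(d - 2)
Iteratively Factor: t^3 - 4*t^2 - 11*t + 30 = (t + 3)*(t^2 - 7*t + 10) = (t - 2)*(t + 3)*(t - 5)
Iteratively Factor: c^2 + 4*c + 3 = (c + 3)*(c + 1)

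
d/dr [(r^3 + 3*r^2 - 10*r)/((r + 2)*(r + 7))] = (r^4 + 18*r^3 + 79*r^2 + 84*r - 140)/(r^4 + 18*r^3 + 109*r^2 + 252*r + 196)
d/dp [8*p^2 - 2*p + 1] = 16*p - 2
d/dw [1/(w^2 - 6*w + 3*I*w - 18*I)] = (-2*w + 6 - 3*I)/(w^2 - 6*w + 3*I*w - 18*I)^2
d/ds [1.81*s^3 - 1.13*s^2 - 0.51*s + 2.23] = 5.43*s^2 - 2.26*s - 0.51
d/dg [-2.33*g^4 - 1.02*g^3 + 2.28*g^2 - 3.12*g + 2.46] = -9.32*g^3 - 3.06*g^2 + 4.56*g - 3.12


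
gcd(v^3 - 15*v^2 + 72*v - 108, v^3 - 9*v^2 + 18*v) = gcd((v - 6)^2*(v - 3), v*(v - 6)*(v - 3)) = v^2 - 9*v + 18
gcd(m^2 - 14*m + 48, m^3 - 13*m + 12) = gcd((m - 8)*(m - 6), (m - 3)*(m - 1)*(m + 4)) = 1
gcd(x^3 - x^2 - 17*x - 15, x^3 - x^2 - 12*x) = x + 3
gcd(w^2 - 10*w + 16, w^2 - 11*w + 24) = w - 8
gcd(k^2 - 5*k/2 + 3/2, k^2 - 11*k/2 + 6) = k - 3/2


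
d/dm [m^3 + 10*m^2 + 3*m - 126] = 3*m^2 + 20*m + 3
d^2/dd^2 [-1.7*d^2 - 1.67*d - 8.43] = -3.40000000000000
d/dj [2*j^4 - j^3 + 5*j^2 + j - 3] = 8*j^3 - 3*j^2 + 10*j + 1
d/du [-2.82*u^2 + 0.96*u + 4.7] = 0.96 - 5.64*u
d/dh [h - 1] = 1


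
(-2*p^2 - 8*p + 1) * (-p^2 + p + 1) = 2*p^4 + 6*p^3 - 11*p^2 - 7*p + 1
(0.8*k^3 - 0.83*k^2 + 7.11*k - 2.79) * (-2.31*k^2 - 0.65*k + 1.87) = -1.848*k^5 + 1.3973*k^4 - 14.3886*k^3 + 0.2713*k^2 + 15.1092*k - 5.2173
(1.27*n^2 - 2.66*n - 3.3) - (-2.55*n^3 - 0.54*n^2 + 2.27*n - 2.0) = 2.55*n^3 + 1.81*n^2 - 4.93*n - 1.3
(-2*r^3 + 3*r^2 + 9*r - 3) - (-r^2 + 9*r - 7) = -2*r^3 + 4*r^2 + 4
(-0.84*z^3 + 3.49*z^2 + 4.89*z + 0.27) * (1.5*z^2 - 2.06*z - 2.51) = -1.26*z^5 + 6.9654*z^4 + 2.254*z^3 - 18.4283*z^2 - 12.8301*z - 0.6777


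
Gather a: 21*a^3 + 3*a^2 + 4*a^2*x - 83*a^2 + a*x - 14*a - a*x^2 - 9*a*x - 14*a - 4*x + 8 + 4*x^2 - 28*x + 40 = 21*a^3 + a^2*(4*x - 80) + a*(-x^2 - 8*x - 28) + 4*x^2 - 32*x + 48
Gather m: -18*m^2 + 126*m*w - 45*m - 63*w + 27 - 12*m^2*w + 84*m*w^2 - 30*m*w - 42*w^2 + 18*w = m^2*(-12*w - 18) + m*(84*w^2 + 96*w - 45) - 42*w^2 - 45*w + 27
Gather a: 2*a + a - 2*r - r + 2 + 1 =3*a - 3*r + 3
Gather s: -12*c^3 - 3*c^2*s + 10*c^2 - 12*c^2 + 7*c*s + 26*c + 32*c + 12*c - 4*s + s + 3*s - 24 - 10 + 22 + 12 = -12*c^3 - 2*c^2 + 70*c + s*(-3*c^2 + 7*c)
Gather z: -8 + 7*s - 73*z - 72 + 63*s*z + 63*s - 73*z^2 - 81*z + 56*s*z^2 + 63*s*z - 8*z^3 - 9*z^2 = 70*s - 8*z^3 + z^2*(56*s - 82) + z*(126*s - 154) - 80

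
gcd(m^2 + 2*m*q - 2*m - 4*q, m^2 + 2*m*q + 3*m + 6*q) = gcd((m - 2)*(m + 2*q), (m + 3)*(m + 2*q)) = m + 2*q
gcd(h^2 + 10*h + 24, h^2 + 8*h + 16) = h + 4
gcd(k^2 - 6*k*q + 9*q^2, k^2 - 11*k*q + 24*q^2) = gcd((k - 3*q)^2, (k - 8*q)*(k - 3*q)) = -k + 3*q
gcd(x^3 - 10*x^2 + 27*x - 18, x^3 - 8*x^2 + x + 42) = x - 3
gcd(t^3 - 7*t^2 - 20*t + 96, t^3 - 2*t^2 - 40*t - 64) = t^2 - 4*t - 32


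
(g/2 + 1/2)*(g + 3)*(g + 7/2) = g^3/2 + 15*g^2/4 + 17*g/2 + 21/4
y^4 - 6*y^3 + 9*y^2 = y^2*(y - 3)^2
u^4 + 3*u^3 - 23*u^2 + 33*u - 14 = (u - 2)*(u - 1)^2*(u + 7)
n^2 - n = n*(n - 1)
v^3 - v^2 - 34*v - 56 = (v - 7)*(v + 2)*(v + 4)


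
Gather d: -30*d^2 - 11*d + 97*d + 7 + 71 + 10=-30*d^2 + 86*d + 88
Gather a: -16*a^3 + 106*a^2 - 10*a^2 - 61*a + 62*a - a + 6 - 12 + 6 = -16*a^3 + 96*a^2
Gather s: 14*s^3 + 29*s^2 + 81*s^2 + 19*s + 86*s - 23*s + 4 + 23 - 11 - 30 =14*s^3 + 110*s^2 + 82*s - 14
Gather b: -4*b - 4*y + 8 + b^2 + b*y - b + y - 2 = b^2 + b*(y - 5) - 3*y + 6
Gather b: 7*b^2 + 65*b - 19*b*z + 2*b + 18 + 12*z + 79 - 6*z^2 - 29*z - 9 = 7*b^2 + b*(67 - 19*z) - 6*z^2 - 17*z + 88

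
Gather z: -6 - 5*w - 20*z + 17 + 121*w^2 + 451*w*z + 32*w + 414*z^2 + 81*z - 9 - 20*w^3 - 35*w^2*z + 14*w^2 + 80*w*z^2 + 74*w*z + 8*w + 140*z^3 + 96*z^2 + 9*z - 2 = -20*w^3 + 135*w^2 + 35*w + 140*z^3 + z^2*(80*w + 510) + z*(-35*w^2 + 525*w + 70)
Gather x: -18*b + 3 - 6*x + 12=-18*b - 6*x + 15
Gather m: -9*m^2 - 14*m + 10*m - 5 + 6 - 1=-9*m^2 - 4*m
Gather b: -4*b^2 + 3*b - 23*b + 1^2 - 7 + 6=-4*b^2 - 20*b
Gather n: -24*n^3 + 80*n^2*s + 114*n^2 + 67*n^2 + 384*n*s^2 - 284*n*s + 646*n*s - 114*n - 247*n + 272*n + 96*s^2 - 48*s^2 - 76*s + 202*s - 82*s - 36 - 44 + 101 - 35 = -24*n^3 + n^2*(80*s + 181) + n*(384*s^2 + 362*s - 89) + 48*s^2 + 44*s - 14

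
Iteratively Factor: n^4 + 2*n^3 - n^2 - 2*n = (n)*(n^3 + 2*n^2 - n - 2) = n*(n + 2)*(n^2 - 1) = n*(n + 1)*(n + 2)*(n - 1)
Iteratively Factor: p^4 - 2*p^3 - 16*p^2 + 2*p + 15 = (p - 5)*(p^3 + 3*p^2 - p - 3) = (p - 5)*(p + 1)*(p^2 + 2*p - 3) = (p - 5)*(p + 1)*(p + 3)*(p - 1)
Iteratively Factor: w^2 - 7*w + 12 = (w - 4)*(w - 3)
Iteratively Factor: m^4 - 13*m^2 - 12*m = (m + 3)*(m^3 - 3*m^2 - 4*m) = m*(m + 3)*(m^2 - 3*m - 4) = m*(m + 1)*(m + 3)*(m - 4)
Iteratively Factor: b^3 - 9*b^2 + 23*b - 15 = (b - 1)*(b^2 - 8*b + 15) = (b - 3)*(b - 1)*(b - 5)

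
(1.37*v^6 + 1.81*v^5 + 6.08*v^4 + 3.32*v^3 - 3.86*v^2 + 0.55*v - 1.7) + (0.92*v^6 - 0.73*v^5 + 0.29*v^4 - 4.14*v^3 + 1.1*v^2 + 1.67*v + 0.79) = 2.29*v^6 + 1.08*v^5 + 6.37*v^4 - 0.82*v^3 - 2.76*v^2 + 2.22*v - 0.91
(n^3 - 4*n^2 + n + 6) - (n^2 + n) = n^3 - 5*n^2 + 6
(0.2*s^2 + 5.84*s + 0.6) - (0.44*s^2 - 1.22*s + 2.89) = -0.24*s^2 + 7.06*s - 2.29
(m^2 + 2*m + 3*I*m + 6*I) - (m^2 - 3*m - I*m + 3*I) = 5*m + 4*I*m + 3*I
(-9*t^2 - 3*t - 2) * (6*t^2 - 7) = -54*t^4 - 18*t^3 + 51*t^2 + 21*t + 14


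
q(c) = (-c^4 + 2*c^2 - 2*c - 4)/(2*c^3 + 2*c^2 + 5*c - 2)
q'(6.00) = -0.51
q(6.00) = -2.33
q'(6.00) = -0.51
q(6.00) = -2.33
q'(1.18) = 0.62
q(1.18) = -0.55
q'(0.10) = 11.53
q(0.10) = 2.83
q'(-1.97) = -0.67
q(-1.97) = 0.38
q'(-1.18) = 0.11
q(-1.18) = 0.09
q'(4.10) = -0.49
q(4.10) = -1.37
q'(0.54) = 15.69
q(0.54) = -2.87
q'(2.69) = -0.40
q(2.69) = -0.73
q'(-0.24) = 2.48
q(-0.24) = 1.09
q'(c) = (-6*c^2 - 4*c - 5)*(-c^4 + 2*c^2 - 2*c - 4)/(2*c^3 + 2*c^2 + 5*c - 2)^2 + (-4*c^3 + 4*c - 2)/(2*c^3 + 2*c^2 + 5*c - 2) = (-2*c^6 - 4*c^5 - 19*c^4 + 16*c^3 + 38*c^2 + 8*c + 24)/(4*c^6 + 8*c^5 + 24*c^4 + 12*c^3 + 17*c^2 - 20*c + 4)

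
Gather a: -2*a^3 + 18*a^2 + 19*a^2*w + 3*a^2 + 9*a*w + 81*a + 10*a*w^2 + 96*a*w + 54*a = -2*a^3 + a^2*(19*w + 21) + a*(10*w^2 + 105*w + 135)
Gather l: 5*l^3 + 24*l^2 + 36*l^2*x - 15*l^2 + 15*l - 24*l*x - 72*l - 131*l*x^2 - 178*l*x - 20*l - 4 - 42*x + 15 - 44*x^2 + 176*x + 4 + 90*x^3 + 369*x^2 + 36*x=5*l^3 + l^2*(36*x + 9) + l*(-131*x^2 - 202*x - 77) + 90*x^3 + 325*x^2 + 170*x + 15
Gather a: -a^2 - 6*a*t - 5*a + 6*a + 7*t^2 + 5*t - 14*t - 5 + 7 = -a^2 + a*(1 - 6*t) + 7*t^2 - 9*t + 2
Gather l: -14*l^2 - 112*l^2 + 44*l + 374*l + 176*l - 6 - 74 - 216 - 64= -126*l^2 + 594*l - 360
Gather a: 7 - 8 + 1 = 0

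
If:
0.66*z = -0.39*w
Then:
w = -1.69230769230769*z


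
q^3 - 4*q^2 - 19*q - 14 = (q - 7)*(q + 1)*(q + 2)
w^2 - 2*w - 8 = (w - 4)*(w + 2)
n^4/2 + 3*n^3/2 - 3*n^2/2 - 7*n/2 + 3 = (n/2 + 1)*(n - 1)^2*(n + 3)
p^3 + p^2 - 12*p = p*(p - 3)*(p + 4)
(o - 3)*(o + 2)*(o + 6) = o^3 + 5*o^2 - 12*o - 36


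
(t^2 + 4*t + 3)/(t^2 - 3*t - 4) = (t + 3)/(t - 4)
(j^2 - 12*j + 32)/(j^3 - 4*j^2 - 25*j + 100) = (j - 8)/(j^2 - 25)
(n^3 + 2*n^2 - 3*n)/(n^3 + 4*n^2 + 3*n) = (n - 1)/(n + 1)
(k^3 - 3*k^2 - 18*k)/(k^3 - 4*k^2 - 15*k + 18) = k/(k - 1)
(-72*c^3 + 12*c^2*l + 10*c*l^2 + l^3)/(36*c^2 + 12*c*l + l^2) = -2*c + l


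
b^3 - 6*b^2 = b^2*(b - 6)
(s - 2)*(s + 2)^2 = s^3 + 2*s^2 - 4*s - 8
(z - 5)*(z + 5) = z^2 - 25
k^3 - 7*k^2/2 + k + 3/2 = (k - 3)*(k - 1)*(k + 1/2)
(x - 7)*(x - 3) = x^2 - 10*x + 21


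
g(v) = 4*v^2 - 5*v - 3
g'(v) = 8*v - 5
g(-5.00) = 122.00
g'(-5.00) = -45.00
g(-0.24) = -1.57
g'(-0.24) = -6.92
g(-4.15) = 86.64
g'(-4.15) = -38.20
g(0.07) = -3.33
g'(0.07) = -4.44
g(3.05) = 18.96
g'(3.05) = 19.40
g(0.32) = -4.19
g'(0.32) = -2.44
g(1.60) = -0.76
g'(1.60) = 7.80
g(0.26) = -4.03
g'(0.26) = -2.92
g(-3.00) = 48.00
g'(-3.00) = -29.00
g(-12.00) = 633.00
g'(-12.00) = -101.00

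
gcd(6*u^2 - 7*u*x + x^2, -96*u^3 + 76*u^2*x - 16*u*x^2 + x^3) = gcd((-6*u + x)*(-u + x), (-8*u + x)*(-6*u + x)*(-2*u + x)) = -6*u + x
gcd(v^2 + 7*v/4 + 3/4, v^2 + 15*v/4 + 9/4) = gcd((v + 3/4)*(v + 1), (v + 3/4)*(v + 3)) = v + 3/4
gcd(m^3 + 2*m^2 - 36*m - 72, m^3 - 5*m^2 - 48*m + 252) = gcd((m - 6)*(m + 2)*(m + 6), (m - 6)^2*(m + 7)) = m - 6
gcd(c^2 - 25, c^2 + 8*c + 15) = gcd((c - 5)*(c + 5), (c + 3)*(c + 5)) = c + 5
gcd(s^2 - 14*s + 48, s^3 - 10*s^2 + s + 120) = s - 8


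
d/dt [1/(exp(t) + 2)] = -exp(t)/(exp(t) + 2)^2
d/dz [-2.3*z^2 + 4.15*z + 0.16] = 4.15 - 4.6*z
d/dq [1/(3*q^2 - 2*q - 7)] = 2*(1 - 3*q)/(-3*q^2 + 2*q + 7)^2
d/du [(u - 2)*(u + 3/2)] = 2*u - 1/2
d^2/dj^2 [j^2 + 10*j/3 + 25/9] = 2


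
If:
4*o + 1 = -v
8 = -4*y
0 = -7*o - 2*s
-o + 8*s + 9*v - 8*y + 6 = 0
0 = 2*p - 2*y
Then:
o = 1/5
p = -2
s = -7/10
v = -9/5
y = -2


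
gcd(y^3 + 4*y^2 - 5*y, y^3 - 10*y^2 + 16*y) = y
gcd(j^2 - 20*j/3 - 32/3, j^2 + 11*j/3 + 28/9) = j + 4/3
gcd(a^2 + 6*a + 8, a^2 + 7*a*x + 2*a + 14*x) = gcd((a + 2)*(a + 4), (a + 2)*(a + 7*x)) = a + 2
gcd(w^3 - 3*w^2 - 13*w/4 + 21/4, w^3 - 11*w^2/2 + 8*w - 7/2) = w^2 - 9*w/2 + 7/2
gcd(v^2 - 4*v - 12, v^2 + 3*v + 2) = v + 2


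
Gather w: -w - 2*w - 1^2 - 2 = -3*w - 3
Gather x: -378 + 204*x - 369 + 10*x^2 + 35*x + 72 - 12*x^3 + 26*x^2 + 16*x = -12*x^3 + 36*x^2 + 255*x - 675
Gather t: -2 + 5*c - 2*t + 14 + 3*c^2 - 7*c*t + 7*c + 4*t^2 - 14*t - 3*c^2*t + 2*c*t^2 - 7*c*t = 3*c^2 + 12*c + t^2*(2*c + 4) + t*(-3*c^2 - 14*c - 16) + 12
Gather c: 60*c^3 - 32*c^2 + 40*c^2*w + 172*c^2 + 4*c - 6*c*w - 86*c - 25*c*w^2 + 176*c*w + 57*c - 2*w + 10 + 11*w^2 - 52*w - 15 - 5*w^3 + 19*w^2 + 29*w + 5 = 60*c^3 + c^2*(40*w + 140) + c*(-25*w^2 + 170*w - 25) - 5*w^3 + 30*w^2 - 25*w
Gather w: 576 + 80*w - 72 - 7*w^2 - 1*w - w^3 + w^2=-w^3 - 6*w^2 + 79*w + 504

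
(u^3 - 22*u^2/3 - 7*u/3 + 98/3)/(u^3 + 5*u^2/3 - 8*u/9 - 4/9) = 3*(3*u^2 - 28*u + 49)/(9*u^2 - 3*u - 2)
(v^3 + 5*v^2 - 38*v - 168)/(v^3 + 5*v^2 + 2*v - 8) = (v^2 + v - 42)/(v^2 + v - 2)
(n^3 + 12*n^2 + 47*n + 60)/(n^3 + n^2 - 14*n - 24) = (n^2 + 9*n + 20)/(n^2 - 2*n - 8)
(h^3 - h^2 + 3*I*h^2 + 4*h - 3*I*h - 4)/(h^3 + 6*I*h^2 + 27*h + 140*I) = (h^2 - h*(1 + I) + I)/(h^2 + 2*I*h + 35)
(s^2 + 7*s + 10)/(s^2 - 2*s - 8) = (s + 5)/(s - 4)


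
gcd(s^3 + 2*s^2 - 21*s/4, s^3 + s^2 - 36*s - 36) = 1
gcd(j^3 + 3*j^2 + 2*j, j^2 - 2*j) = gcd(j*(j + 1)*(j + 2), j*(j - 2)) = j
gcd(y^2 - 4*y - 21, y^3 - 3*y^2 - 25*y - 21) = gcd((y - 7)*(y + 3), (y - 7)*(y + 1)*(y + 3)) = y^2 - 4*y - 21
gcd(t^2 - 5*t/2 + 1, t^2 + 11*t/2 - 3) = t - 1/2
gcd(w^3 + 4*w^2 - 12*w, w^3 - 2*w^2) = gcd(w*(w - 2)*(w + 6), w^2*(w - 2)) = w^2 - 2*w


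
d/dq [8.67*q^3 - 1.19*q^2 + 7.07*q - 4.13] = 26.01*q^2 - 2.38*q + 7.07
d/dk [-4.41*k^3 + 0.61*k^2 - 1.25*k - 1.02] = -13.23*k^2 + 1.22*k - 1.25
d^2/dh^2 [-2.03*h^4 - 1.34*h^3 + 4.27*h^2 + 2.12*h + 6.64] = -24.36*h^2 - 8.04*h + 8.54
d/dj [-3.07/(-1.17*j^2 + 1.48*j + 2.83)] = (4.5436 - 7.1838*j)/(-1.17*j^2 + 1.48*j + 2.83)^2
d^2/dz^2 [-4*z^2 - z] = -8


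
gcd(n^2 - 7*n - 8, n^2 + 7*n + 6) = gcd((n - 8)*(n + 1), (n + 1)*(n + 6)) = n + 1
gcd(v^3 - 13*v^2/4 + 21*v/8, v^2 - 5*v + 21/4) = v - 3/2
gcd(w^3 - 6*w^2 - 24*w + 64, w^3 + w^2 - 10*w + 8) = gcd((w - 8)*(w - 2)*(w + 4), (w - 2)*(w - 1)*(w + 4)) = w^2 + 2*w - 8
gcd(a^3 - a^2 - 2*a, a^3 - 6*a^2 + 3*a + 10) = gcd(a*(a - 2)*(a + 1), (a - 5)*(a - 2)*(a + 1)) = a^2 - a - 2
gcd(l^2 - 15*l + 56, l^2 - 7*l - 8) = l - 8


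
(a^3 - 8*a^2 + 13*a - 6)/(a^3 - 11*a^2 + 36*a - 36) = (a^2 - 2*a + 1)/(a^2 - 5*a + 6)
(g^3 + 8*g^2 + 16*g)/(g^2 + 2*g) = (g^2 + 8*g + 16)/(g + 2)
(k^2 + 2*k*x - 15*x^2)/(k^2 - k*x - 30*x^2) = (-k + 3*x)/(-k + 6*x)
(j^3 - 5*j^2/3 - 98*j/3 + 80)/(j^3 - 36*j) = (3*j^2 - 23*j + 40)/(3*j*(j - 6))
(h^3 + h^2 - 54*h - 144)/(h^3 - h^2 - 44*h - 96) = (h + 6)/(h + 4)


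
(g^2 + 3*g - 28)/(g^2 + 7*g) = (g - 4)/g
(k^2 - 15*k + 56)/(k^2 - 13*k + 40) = (k - 7)/(k - 5)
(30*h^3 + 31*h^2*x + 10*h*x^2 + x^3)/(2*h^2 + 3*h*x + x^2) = (15*h^2 + 8*h*x + x^2)/(h + x)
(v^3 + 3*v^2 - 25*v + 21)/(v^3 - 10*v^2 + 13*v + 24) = (v^2 + 6*v - 7)/(v^2 - 7*v - 8)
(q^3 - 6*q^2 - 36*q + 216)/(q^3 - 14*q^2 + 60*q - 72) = (q + 6)/(q - 2)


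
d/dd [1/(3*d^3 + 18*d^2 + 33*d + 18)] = (-d^2 - 4*d - 11/3)/(d^3 + 6*d^2 + 11*d + 6)^2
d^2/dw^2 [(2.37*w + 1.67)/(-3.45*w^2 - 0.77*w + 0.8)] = (-(2.37*w + 1.67)*(6.9*w + 0.77)*(13.8*w + 1.54) + (49.059*w + 15.1728)*(3.45*w^2 + 0.77*w - 0.8))/(3.45*w^2 + 0.77*w - 0.8)^3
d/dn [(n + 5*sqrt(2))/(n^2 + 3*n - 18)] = (n^2 + 3*n - (n + 5*sqrt(2))*(2*n + 3) - 18)/(n^2 + 3*n - 18)^2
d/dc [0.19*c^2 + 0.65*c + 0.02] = 0.38*c + 0.65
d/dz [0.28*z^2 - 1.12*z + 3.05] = 0.56*z - 1.12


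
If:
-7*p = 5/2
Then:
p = -5/14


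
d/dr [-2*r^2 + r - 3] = 1 - 4*r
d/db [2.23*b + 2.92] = 2.23000000000000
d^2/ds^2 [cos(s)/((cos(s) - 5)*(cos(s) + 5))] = (-sin(s)^4 + 150*sin(s)^2 - 624)*cos(s)/((cos(s) - 5)^3*(cos(s) + 5)^3)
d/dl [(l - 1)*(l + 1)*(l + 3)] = 3*l^2 + 6*l - 1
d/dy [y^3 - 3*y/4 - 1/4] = 3*y^2 - 3/4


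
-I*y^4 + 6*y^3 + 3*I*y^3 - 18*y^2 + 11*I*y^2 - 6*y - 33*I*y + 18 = (y - 3)*(y + 2*I)*(y + 3*I)*(-I*y + 1)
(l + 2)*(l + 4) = l^2 + 6*l + 8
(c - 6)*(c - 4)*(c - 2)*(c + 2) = c^4 - 10*c^3 + 20*c^2 + 40*c - 96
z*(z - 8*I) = z^2 - 8*I*z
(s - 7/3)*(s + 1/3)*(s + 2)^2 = s^4 + 2*s^3 - 43*s^2/9 - 100*s/9 - 28/9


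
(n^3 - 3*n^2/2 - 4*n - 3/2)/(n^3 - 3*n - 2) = (n^2 - 5*n/2 - 3/2)/(n^2 - n - 2)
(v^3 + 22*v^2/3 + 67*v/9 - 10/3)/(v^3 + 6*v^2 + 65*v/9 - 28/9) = (3*v^2 + 23*v + 30)/(3*v^2 + 19*v + 28)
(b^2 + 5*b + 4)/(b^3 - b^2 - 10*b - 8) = (b + 4)/(b^2 - 2*b - 8)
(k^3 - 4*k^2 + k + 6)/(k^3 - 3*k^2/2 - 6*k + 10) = 2*(k^2 - 2*k - 3)/(2*k^2 + k - 10)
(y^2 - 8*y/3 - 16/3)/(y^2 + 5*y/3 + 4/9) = 3*(y - 4)/(3*y + 1)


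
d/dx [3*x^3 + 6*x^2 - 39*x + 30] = 9*x^2 + 12*x - 39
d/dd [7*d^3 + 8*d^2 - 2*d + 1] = 21*d^2 + 16*d - 2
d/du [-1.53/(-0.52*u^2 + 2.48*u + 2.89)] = (3.7944 - 1.5912*u)/(-0.52*u^2 + 2.48*u + 2.89)^2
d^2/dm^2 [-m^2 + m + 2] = -2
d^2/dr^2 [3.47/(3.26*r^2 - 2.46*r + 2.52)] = (-73.755544*r^2 + 55.656024*r + 3.47*(6.52*r - 2.46)*(13.04*r - 4.92) - 57.013488)/(3.26*r^2 - 2.46*r + 2.52)^3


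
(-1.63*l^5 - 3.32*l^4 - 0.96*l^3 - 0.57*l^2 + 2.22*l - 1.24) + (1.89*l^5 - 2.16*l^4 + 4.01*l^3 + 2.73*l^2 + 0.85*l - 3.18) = 0.26*l^5 - 5.48*l^4 + 3.05*l^3 + 2.16*l^2 + 3.07*l - 4.42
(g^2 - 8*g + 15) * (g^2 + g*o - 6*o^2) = g^4 + g^3*o - 8*g^3 - 6*g^2*o^2 - 8*g^2*o + 15*g^2 + 48*g*o^2 + 15*g*o - 90*o^2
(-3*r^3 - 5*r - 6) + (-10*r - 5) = -3*r^3 - 15*r - 11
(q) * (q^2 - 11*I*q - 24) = q^3 - 11*I*q^2 - 24*q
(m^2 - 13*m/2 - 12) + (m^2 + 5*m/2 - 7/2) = 2*m^2 - 4*m - 31/2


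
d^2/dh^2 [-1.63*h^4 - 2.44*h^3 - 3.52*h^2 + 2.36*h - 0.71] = -19.56*h^2 - 14.64*h - 7.04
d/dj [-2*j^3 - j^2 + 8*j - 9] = -6*j^2 - 2*j + 8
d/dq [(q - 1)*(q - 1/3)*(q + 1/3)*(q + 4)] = 4*q^3 + 9*q^2 - 74*q/9 - 1/3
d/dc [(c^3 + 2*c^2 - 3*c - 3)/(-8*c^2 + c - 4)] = (-8*c^4 + 2*c^3 - 34*c^2 - 64*c + 15)/(64*c^4 - 16*c^3 + 65*c^2 - 8*c + 16)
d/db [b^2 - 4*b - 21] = 2*b - 4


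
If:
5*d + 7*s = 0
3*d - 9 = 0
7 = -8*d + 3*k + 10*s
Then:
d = 3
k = 367/21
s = -15/7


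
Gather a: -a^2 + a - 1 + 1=-a^2 + a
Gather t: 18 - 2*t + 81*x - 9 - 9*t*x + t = t*(-9*x - 1) + 81*x + 9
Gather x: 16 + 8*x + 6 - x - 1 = 7*x + 21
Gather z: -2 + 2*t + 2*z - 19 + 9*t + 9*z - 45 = 11*t + 11*z - 66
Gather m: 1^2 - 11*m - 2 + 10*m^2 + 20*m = 10*m^2 + 9*m - 1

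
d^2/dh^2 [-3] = 0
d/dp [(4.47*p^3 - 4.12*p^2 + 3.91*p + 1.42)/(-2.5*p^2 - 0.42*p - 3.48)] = (-11.175*p^4 - 3.7548*p^3 - 35.1614*p^2 + 35.7752*p - 13.0104)/(6.25*p^4 + 2.1*p^3 + 17.5764*p^2 + 2.9232*p + 12.1104)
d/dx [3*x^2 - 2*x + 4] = 6*x - 2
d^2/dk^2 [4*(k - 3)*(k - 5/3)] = 8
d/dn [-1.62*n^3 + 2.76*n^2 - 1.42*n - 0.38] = -4.86*n^2 + 5.52*n - 1.42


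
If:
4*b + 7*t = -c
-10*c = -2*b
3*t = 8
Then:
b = -40/9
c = -8/9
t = 8/3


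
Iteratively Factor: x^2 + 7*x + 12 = (x + 3)*(x + 4)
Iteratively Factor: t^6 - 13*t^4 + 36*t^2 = (t - 3)*(t^5 + 3*t^4 - 4*t^3 - 12*t^2) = t*(t - 3)*(t^4 + 3*t^3 - 4*t^2 - 12*t) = t^2*(t - 3)*(t^3 + 3*t^2 - 4*t - 12) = t^2*(t - 3)*(t + 3)*(t^2 - 4) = t^2*(t - 3)*(t - 2)*(t + 3)*(t + 2)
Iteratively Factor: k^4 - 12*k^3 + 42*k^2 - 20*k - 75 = (k - 5)*(k^3 - 7*k^2 + 7*k + 15) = (k - 5)*(k + 1)*(k^2 - 8*k + 15) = (k - 5)^2*(k + 1)*(k - 3)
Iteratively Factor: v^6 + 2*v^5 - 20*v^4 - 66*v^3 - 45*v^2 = (v)*(v^5 + 2*v^4 - 20*v^3 - 66*v^2 - 45*v) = v*(v - 5)*(v^4 + 7*v^3 + 15*v^2 + 9*v) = v*(v - 5)*(v + 3)*(v^3 + 4*v^2 + 3*v) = v*(v - 5)*(v + 3)^2*(v^2 + v) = v^2*(v - 5)*(v + 3)^2*(v + 1)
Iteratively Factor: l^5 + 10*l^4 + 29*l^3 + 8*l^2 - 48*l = (l + 4)*(l^4 + 6*l^3 + 5*l^2 - 12*l) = (l + 4)^2*(l^3 + 2*l^2 - 3*l) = (l - 1)*(l + 4)^2*(l^2 + 3*l) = (l - 1)*(l + 3)*(l + 4)^2*(l)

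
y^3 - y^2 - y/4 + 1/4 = (y - 1)*(y - 1/2)*(y + 1/2)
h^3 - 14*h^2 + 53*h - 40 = (h - 8)*(h - 5)*(h - 1)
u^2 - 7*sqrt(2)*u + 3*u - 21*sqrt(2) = (u + 3)*(u - 7*sqrt(2))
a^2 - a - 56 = (a - 8)*(a + 7)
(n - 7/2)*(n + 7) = n^2 + 7*n/2 - 49/2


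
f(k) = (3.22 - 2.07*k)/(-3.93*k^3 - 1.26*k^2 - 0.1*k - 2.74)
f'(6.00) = -0.00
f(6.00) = 0.01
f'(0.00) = 0.80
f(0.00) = -1.18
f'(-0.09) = 0.74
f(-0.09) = -1.24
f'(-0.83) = 20.16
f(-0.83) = -3.86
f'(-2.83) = 0.11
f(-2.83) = 0.12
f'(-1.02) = 1053.77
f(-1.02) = 24.05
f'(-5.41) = 0.01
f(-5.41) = 0.02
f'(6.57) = -0.00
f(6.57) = 0.01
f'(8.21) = -0.00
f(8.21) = 0.01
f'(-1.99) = 0.47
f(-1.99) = 0.31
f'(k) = (3.22 - 2.07*k)*(11.79*k^2 + 2.52*k + 0.1)/(-3.93*k^3 - 1.26*k^2 - 0.1*k - 2.74)^2 - 2.07/(-3.93*k^3 - 1.26*k^2 - 0.1*k - 2.74) = (-16.2702*k^3 + 35.3556*k^2 + 8.1144*k + 5.9938)/(15.4449*k^6 + 9.9036*k^5 + 2.3736*k^4 + 21.7884*k^3 + 6.9148*k^2 + 0.548*k + 7.5076)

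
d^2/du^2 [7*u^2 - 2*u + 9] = 14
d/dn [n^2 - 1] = 2*n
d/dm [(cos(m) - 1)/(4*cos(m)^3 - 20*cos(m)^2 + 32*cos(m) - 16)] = sin(m)/(2*(cos(m) - 2)^3)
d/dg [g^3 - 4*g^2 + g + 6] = 3*g^2 - 8*g + 1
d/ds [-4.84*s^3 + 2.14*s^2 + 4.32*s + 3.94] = -14.52*s^2 + 4.28*s + 4.32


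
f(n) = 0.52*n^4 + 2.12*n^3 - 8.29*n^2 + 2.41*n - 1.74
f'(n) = 2.08*n^3 + 6.36*n^2 - 16.58*n + 2.41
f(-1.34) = -23.28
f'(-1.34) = 31.04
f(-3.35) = -117.06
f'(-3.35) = 51.13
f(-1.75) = -37.83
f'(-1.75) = 39.76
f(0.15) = -1.56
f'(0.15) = 0.07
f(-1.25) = -20.58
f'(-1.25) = 29.01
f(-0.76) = -9.12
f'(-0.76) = 17.77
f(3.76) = 106.75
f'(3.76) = 140.55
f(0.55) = -2.52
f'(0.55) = -4.44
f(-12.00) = 5894.94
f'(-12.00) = -2477.03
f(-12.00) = 5894.94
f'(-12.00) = -2477.03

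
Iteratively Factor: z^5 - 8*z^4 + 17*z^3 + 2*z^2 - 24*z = (z - 2)*(z^4 - 6*z^3 + 5*z^2 + 12*z) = z*(z - 2)*(z^3 - 6*z^2 + 5*z + 12) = z*(z - 4)*(z - 2)*(z^2 - 2*z - 3) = z*(z - 4)*(z - 3)*(z - 2)*(z + 1)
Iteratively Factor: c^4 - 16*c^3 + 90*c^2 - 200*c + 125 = (c - 5)*(c^3 - 11*c^2 + 35*c - 25) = (c - 5)^2*(c^2 - 6*c + 5) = (c - 5)^2*(c - 1)*(c - 5)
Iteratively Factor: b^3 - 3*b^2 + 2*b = (b)*(b^2 - 3*b + 2) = b*(b - 2)*(b - 1)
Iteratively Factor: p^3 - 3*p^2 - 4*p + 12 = (p - 3)*(p^2 - 4) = (p - 3)*(p - 2)*(p + 2)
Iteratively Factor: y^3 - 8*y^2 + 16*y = (y - 4)*(y^2 - 4*y) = (y - 4)^2*(y)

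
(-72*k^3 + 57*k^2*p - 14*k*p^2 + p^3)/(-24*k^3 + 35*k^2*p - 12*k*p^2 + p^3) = (-3*k + p)/(-k + p)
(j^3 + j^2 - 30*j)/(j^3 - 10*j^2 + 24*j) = (j^2 + j - 30)/(j^2 - 10*j + 24)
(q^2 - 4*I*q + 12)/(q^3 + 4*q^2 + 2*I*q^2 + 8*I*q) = (q - 6*I)/(q*(q + 4))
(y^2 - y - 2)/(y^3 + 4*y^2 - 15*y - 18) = (y - 2)/(y^2 + 3*y - 18)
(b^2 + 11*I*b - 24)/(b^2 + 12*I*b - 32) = (b + 3*I)/(b + 4*I)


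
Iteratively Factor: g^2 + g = (g)*(g + 1)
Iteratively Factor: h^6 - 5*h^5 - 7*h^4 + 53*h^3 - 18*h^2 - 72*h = (h - 4)*(h^5 - h^4 - 11*h^3 + 9*h^2 + 18*h) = (h - 4)*(h + 1)*(h^4 - 2*h^3 - 9*h^2 + 18*h) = (h - 4)*(h - 3)*(h + 1)*(h^3 + h^2 - 6*h) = h*(h - 4)*(h - 3)*(h + 1)*(h^2 + h - 6) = h*(h - 4)*(h - 3)*(h - 2)*(h + 1)*(h + 3)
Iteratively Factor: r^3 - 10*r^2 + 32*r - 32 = (r - 2)*(r^2 - 8*r + 16) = (r - 4)*(r - 2)*(r - 4)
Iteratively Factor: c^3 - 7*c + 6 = (c - 2)*(c^2 + 2*c - 3) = (c - 2)*(c - 1)*(c + 3)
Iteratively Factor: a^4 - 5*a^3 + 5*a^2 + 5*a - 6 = (a - 1)*(a^3 - 4*a^2 + a + 6) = (a - 3)*(a - 1)*(a^2 - a - 2) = (a - 3)*(a - 2)*(a - 1)*(a + 1)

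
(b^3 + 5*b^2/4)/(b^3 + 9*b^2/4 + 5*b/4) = b/(b + 1)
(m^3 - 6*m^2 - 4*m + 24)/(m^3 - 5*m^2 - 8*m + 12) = (m - 2)/(m - 1)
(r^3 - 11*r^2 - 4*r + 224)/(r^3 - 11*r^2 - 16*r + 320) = (r^2 - 3*r - 28)/(r^2 - 3*r - 40)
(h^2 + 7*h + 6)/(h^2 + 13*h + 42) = (h + 1)/(h + 7)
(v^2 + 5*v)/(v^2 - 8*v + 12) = v*(v + 5)/(v^2 - 8*v + 12)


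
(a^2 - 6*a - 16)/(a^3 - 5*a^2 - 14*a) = (a - 8)/(a*(a - 7))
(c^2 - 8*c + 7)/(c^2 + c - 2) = (c - 7)/(c + 2)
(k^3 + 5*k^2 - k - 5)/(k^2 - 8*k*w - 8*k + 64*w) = (k^3 + 5*k^2 - k - 5)/(k^2 - 8*k*w - 8*k + 64*w)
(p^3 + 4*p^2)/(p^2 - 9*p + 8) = p^2*(p + 4)/(p^2 - 9*p + 8)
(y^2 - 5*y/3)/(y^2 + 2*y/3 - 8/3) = y*(3*y - 5)/(3*y^2 + 2*y - 8)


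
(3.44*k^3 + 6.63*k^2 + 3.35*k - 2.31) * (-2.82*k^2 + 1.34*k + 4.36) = -9.7008*k^5 - 14.087*k^4 + 14.4356*k^3 + 39.91*k^2 + 11.5106*k - 10.0716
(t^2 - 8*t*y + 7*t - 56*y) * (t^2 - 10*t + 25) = t^4 - 8*t^3*y - 3*t^3 + 24*t^2*y - 45*t^2 + 360*t*y + 175*t - 1400*y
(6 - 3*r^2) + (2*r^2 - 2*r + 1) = -r^2 - 2*r + 7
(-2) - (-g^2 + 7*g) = g^2 - 7*g - 2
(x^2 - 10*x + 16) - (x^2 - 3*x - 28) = 44 - 7*x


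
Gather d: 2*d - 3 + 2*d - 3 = 4*d - 6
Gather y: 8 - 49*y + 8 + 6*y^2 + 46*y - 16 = 6*y^2 - 3*y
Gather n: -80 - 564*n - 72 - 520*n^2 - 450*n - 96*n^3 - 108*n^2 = -96*n^3 - 628*n^2 - 1014*n - 152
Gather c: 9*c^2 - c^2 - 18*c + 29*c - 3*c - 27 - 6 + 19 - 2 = 8*c^2 + 8*c - 16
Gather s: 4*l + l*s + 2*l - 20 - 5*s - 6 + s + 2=6*l + s*(l - 4) - 24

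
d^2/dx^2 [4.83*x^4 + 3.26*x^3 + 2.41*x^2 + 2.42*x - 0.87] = 57.96*x^2 + 19.56*x + 4.82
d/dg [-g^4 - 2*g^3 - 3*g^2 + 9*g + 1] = -4*g^3 - 6*g^2 - 6*g + 9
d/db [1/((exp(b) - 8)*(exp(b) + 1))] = (7 - 2*exp(b))*exp(b)/(exp(4*b) - 14*exp(3*b) + 33*exp(2*b) + 112*exp(b) + 64)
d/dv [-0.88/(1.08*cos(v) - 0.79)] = -0.9504*sin(v)/(1.08*cos(v) - 0.79)^2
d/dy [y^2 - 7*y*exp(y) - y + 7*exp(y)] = -7*y*exp(y) + 2*y - 1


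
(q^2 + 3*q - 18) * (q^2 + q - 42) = q^4 + 4*q^3 - 57*q^2 - 144*q + 756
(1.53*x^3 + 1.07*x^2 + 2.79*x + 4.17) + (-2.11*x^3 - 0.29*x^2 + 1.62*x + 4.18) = -0.58*x^3 + 0.78*x^2 + 4.41*x + 8.35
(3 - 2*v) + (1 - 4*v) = 4 - 6*v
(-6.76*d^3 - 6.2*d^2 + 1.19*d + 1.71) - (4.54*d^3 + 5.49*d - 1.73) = -11.3*d^3 - 6.2*d^2 - 4.3*d + 3.44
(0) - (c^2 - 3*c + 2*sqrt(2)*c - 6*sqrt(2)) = -c^2 - 2*sqrt(2)*c + 3*c + 6*sqrt(2)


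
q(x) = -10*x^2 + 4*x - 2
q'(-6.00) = 124.00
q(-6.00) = -386.00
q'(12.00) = -236.00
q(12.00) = -1394.00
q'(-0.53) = 14.60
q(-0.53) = -6.93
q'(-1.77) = 39.40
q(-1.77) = -40.41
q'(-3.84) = 80.80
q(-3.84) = -164.82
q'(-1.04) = 24.80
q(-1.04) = -16.98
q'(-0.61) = 16.20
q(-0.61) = -8.16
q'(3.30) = -62.00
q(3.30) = -97.70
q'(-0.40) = 12.00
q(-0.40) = -5.20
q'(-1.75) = 39.00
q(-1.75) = -39.62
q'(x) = 4 - 20*x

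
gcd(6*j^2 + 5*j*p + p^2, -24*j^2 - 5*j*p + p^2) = 3*j + p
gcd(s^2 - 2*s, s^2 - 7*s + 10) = s - 2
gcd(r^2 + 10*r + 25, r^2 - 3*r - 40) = r + 5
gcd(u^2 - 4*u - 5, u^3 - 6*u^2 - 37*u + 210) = u - 5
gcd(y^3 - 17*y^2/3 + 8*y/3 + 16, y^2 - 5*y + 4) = y - 4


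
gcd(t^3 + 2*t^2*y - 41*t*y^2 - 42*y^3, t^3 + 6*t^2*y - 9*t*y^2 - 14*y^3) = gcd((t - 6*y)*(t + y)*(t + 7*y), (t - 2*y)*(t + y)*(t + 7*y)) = t^2 + 8*t*y + 7*y^2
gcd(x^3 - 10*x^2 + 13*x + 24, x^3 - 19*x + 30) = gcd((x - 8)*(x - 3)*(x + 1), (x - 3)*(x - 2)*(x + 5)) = x - 3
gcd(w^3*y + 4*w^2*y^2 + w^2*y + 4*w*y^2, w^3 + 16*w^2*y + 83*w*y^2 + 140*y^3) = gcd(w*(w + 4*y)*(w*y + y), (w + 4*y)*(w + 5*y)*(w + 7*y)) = w + 4*y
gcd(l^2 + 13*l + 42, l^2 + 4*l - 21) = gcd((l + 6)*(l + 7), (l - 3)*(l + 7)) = l + 7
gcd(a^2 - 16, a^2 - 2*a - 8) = a - 4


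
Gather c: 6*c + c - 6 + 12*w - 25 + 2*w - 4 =7*c + 14*w - 35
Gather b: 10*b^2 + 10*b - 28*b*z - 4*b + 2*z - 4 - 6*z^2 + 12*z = 10*b^2 + b*(6 - 28*z) - 6*z^2 + 14*z - 4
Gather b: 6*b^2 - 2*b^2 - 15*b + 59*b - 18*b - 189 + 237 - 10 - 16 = 4*b^2 + 26*b + 22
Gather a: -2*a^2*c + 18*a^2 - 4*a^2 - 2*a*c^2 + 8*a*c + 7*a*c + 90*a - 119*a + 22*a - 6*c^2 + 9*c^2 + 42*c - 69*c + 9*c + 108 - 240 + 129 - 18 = a^2*(14 - 2*c) + a*(-2*c^2 + 15*c - 7) + 3*c^2 - 18*c - 21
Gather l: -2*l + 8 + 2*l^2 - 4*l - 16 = 2*l^2 - 6*l - 8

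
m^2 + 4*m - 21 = (m - 3)*(m + 7)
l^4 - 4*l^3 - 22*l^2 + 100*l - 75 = (l - 5)*(l - 3)*(l - 1)*(l + 5)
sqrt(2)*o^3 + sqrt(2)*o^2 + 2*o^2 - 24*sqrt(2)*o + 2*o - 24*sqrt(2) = (o - 3*sqrt(2))*(o + 4*sqrt(2))*(sqrt(2)*o + sqrt(2))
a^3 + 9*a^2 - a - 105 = (a - 3)*(a + 5)*(a + 7)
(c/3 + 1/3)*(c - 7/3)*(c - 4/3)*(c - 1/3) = c^4/3 - c^3 + c^2/9 + 89*c/81 - 28/81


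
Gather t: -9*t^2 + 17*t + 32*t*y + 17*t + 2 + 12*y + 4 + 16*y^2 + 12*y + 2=-9*t^2 + t*(32*y + 34) + 16*y^2 + 24*y + 8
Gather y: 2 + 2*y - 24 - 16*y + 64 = 42 - 14*y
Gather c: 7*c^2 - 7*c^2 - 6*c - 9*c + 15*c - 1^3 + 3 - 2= 0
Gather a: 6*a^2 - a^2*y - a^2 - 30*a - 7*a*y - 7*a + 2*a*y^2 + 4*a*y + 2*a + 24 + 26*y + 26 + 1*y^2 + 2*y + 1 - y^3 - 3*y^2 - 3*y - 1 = a^2*(5 - y) + a*(2*y^2 - 3*y - 35) - y^3 - 2*y^2 + 25*y + 50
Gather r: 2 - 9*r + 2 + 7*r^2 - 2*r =7*r^2 - 11*r + 4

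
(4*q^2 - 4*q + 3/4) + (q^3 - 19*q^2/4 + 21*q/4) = q^3 - 3*q^2/4 + 5*q/4 + 3/4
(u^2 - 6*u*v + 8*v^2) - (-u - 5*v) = u^2 - 6*u*v + u + 8*v^2 + 5*v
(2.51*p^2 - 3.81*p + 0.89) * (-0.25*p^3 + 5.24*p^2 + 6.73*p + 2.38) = -0.6275*p^5 + 14.1049*p^4 - 3.2946*p^3 - 15.0039*p^2 - 3.0781*p + 2.1182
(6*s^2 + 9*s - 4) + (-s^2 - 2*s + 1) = 5*s^2 + 7*s - 3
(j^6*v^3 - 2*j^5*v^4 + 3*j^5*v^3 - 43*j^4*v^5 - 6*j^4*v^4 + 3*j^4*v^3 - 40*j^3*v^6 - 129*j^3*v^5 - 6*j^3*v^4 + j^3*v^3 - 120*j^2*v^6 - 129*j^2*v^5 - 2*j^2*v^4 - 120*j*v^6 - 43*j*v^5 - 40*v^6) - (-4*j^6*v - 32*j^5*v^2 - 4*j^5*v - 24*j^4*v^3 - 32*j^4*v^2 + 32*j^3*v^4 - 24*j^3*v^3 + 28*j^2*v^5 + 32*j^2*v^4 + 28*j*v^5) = j^6*v^3 + 4*j^6*v - 2*j^5*v^4 + 3*j^5*v^3 + 32*j^5*v^2 + 4*j^5*v - 43*j^4*v^5 - 6*j^4*v^4 + 27*j^4*v^3 + 32*j^4*v^2 - 40*j^3*v^6 - 129*j^3*v^5 - 38*j^3*v^4 + 25*j^3*v^3 - 120*j^2*v^6 - 157*j^2*v^5 - 34*j^2*v^4 - 120*j*v^6 - 71*j*v^5 - 40*v^6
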